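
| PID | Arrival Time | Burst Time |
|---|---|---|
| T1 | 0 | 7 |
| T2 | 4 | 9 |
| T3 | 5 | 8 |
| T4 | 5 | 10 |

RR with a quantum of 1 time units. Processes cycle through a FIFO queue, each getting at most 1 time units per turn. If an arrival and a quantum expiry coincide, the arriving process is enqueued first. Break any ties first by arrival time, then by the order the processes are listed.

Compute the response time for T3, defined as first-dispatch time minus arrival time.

1

Timeline: | T1 0-4 | T2 4-5 | T1 5-6 | T3 6-7 | T4 7-8 | T2 8-9 | T1 9-10 | T3 10-11 | T4 11-12 | T2 12-13 | T1 13-14 | T3 14-15 | T4 15-16 | T2 16-17 | T3 17-18 | T4 18-19 | T2 19-20 | T3 20-21 | T4 21-22 | T2 22-23 | T3 23-24 | T4 24-25 | T2 25-26 | T3 26-27 | T4 27-28 | T2 28-29 | T3 29-30 | T4 30-31 | T2 31-32 | T4 32-34 |
Completion: T1=14  T2=32  T3=30  T4=34
Response(T3) = first start − arrival = 6 − 5 = 1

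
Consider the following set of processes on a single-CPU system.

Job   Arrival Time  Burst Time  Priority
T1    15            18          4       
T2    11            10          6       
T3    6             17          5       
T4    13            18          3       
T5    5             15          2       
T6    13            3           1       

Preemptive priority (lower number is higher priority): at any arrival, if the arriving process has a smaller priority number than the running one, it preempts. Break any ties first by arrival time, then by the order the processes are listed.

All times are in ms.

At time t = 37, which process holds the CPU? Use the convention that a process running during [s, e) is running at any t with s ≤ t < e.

T4

Gantt: | idle 0-5 | T5 5-13 | T6 13-16 | T5 16-23 | T4 23-41 | T1 41-59 | T3 59-76 | T2 76-86 |
Completion: T1=59  T2=86  T3=76  T4=41  T5=23  T6=16
Turnaround (C−A): T1=44  T2=75  T3=70  T4=28  T5=18  T6=3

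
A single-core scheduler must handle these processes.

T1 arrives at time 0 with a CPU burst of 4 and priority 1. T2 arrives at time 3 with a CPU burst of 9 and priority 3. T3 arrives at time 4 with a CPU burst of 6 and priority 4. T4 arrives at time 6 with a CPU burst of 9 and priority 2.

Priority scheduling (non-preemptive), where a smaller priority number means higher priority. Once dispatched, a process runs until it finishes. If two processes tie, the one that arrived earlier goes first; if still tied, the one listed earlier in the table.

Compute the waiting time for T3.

Timeline: | T1 0-4 | T2 4-13 | T4 13-22 | T3 22-28 |
Completion: T1=4  T2=13  T3=28  T4=22
Waiting(T3) = turnaround − burst = 24 − 6 = 18

18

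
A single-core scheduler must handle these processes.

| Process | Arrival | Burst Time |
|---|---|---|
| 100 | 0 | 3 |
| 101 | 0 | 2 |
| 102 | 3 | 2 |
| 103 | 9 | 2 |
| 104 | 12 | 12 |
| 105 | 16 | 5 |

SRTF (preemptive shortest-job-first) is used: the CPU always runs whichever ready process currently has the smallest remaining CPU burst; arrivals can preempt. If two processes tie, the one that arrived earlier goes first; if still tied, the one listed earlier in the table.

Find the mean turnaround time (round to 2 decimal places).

Schedule: | 101 0-2 | 100 2-5 | 102 5-7 | idle 7-9 | 103 9-11 | idle 11-12 | 104 12-16 | 105 16-21 | 104 21-29 |
Completion: 100=5  101=2  102=7  103=11  104=29  105=21
Turnaround (C−A): 100=5  101=2  102=4  103=2  104=17  105=5
Turnaround times: 100=5, 101=2, 102=4, 103=2, 104=17, 105=5
Average turnaround = (5+2+4+2+17+5) / 6 = 35/6 = 5.83

5.83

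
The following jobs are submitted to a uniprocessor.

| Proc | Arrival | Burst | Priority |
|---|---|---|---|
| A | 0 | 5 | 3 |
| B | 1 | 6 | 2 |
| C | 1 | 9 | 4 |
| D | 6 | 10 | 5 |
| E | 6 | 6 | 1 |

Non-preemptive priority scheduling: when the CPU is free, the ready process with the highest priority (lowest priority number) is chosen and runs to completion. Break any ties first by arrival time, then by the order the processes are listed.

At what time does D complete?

Schedule: | A 0-5 | B 5-11 | E 11-17 | C 17-26 | D 26-36 |
Completion: A=5  B=11  C=26  D=36  E=17

36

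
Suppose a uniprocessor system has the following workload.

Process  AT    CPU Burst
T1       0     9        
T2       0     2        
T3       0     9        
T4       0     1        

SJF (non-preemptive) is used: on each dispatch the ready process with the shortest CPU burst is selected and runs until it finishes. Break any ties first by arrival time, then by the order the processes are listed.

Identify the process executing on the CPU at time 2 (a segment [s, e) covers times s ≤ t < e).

T2

Gantt: | T4 0-1 | T2 1-3 | T1 3-12 | T3 12-21 |
Completion: T1=12  T2=3  T3=21  T4=1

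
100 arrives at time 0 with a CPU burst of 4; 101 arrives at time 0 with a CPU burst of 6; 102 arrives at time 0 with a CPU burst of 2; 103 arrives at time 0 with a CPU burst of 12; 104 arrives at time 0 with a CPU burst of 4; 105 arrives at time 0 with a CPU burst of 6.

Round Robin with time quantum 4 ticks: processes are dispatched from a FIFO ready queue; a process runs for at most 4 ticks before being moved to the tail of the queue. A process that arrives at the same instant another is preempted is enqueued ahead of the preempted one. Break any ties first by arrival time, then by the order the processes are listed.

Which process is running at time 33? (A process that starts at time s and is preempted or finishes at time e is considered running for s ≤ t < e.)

Schedule: | 100 0-4 | 101 4-8 | 102 8-10 | 103 10-14 | 104 14-18 | 105 18-22 | 101 22-24 | 103 24-28 | 105 28-30 | 103 30-34 |
Completion: 100=4  101=24  102=10  103=34  104=18  105=30
Turnaround (C−A): 100=4  101=24  102=10  103=34  104=18  105=30

103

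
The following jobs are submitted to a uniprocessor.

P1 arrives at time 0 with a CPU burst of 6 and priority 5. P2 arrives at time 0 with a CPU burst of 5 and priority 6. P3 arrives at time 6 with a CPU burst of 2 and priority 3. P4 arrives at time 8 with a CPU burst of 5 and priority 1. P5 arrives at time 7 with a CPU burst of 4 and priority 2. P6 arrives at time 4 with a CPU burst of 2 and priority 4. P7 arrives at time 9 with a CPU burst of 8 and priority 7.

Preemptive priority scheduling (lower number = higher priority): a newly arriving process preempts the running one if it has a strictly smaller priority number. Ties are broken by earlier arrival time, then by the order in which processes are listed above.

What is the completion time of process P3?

Gantt: | P1 0-4 | P6 4-6 | P3 6-7 | P5 7-8 | P4 8-13 | P5 13-16 | P3 16-17 | P1 17-19 | P2 19-24 | P7 24-32 |
Completion: P1=19  P2=24  P3=17  P4=13  P5=16  P6=6  P7=32

17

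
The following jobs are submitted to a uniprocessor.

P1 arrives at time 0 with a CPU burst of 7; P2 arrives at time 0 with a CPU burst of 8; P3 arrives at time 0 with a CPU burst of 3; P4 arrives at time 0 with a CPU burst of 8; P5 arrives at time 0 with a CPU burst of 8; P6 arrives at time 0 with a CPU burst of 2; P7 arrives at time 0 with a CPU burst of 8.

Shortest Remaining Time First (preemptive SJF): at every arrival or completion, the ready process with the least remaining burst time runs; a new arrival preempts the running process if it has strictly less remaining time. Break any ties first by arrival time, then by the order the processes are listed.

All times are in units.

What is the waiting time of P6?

Schedule: | P6 0-2 | P3 2-5 | P1 5-12 | P2 12-20 | P4 20-28 | P5 28-36 | P7 36-44 |
Completion: P1=12  P2=20  P3=5  P4=28  P5=36  P6=2  P7=44
Waiting(P6) = turnaround − burst = 2 − 2 = 0

0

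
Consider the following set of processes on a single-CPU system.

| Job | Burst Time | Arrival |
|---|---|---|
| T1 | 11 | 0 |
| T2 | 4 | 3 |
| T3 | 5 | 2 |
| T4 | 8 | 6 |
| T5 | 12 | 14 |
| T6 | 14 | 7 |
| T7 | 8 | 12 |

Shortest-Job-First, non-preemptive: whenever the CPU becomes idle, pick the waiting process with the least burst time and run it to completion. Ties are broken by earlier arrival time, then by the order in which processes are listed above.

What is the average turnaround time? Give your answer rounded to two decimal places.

Schedule: | T1 0-11 | T2 11-15 | T3 15-20 | T4 20-28 | T7 28-36 | T5 36-48 | T6 48-62 |
Completion: T1=11  T2=15  T3=20  T4=28  T5=48  T6=62  T7=36
Turnaround times: T1=11, T2=12, T3=18, T4=22, T5=34, T6=55, T7=24
Average turnaround = (11+12+18+22+34+55+24) / 7 = 176/7 = 25.14

25.14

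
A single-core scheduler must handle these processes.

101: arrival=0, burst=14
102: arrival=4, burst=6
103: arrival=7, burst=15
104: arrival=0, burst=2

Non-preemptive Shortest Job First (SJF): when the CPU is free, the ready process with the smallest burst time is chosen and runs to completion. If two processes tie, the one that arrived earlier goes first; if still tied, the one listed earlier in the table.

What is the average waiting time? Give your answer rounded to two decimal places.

7.25

Gantt: | 104 0-2 | 101 2-16 | 102 16-22 | 103 22-37 |
Completion: 101=16  102=22  103=37  104=2
Waiting times: 101=2, 102=12, 103=15, 104=0
Average waiting = (2+12+15+0) / 4 = 29/4 = 7.25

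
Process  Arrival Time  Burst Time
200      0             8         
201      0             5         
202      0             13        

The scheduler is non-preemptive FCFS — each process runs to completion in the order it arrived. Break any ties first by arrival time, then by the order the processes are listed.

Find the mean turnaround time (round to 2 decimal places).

15.67

Timeline: | 200 0-8 | 201 8-13 | 202 13-26 |
Completion: 200=8  201=13  202=26
Turnaround (C−A): 200=8  201=13  202=26
Turnaround times: 200=8, 201=13, 202=26
Average turnaround = (8+13+26) / 3 = 47/3 = 15.67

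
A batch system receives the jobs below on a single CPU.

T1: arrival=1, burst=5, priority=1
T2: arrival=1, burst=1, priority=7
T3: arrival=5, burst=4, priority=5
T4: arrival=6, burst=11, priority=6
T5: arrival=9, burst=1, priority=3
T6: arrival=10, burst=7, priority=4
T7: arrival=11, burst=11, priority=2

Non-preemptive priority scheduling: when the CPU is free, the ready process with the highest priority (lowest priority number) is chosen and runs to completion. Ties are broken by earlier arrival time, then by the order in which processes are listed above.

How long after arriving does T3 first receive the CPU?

Schedule: | idle 0-1 | T1 1-6 | T3 6-10 | T5 10-11 | T7 11-22 | T6 22-29 | T4 29-40 | T2 40-41 |
Completion: T1=6  T2=41  T3=10  T4=40  T5=11  T6=29  T7=22
Response(T3) = first start − arrival = 6 − 5 = 1

1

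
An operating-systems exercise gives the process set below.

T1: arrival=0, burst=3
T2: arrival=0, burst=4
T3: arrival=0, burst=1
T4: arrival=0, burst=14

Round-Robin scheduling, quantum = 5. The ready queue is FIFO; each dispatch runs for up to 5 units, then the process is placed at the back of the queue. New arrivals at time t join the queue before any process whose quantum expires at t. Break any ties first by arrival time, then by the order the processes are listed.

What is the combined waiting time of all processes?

Schedule: | T1 0-3 | T2 3-7 | T3 7-8 | T4 8-22 |
Completion: T1=3  T2=7  T3=8  T4=22
Waiting = turnaround − burst: T1=0, T2=3, T3=7, T4=8
Total waiting = 0 + 3 + 7 + 8 = 18

18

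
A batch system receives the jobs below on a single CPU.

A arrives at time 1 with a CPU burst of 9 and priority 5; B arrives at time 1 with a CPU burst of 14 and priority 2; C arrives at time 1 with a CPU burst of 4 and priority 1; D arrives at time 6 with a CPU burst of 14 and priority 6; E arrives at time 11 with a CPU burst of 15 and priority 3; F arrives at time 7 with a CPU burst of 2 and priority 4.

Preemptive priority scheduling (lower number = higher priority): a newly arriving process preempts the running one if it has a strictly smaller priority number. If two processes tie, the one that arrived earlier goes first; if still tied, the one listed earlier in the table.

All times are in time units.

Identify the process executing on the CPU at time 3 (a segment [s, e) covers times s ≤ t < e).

Timeline: | idle 0-1 | C 1-5 | B 5-19 | E 19-34 | F 34-36 | A 36-45 | D 45-59 |
Completion: A=45  B=19  C=5  D=59  E=34  F=36
Turnaround (C−A): A=44  B=18  C=4  D=53  E=23  F=29

C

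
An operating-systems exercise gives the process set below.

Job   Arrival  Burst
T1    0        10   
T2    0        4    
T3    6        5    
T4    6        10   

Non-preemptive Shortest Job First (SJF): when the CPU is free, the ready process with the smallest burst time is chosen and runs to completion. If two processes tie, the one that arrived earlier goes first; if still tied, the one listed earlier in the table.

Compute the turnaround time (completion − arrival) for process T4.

23

Timeline: | T2 0-4 | T1 4-14 | T3 14-19 | T4 19-29 |
Completion: T1=14  T2=4  T3=19  T4=29
Turnaround (C−A): T1=14  T2=4  T3=13  T4=23
Turnaround(T4) = completion − arrival = 29 − 6 = 23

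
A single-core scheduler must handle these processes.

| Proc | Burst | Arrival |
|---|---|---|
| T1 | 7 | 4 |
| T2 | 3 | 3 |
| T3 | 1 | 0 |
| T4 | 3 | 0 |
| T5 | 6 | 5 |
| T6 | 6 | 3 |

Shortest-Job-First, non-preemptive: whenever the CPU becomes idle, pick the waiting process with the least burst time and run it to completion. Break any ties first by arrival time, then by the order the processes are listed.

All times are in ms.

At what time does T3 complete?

1

Timeline: | T3 0-1 | T4 1-4 | T2 4-7 | T6 7-13 | T5 13-19 | T1 19-26 |
Completion: T1=26  T2=7  T3=1  T4=4  T5=19  T6=13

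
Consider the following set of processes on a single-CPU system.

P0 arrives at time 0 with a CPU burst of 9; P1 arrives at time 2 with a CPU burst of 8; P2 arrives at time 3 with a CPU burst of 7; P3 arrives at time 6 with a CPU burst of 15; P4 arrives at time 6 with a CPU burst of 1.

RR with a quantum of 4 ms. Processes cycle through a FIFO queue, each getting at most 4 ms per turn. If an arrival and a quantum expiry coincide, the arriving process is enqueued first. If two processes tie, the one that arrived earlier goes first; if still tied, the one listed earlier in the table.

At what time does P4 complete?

21

Timeline: | P0 0-4 | P1 4-8 | P2 8-12 | P0 12-16 | P3 16-20 | P4 20-21 | P1 21-25 | P2 25-28 | P0 28-29 | P3 29-40 |
Completion: P0=29  P1=25  P2=28  P3=40  P4=21
Turnaround (C−A): P0=29  P1=23  P2=25  P3=34  P4=15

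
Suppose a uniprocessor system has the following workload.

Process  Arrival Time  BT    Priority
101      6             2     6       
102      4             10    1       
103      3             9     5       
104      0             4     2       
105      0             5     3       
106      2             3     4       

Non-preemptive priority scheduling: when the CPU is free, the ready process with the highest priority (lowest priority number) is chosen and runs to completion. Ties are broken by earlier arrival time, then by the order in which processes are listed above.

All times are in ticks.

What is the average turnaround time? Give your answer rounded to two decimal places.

Schedule: | 104 0-4 | 102 4-14 | 105 14-19 | 106 19-22 | 103 22-31 | 101 31-33 |
Completion: 101=33  102=14  103=31  104=4  105=19  106=22
Turnaround (C−A): 101=27  102=10  103=28  104=4  105=19  106=20
Turnaround times: 101=27, 102=10, 103=28, 104=4, 105=19, 106=20
Average turnaround = (27+10+28+4+19+20) / 6 = 108/6 = 18.00

18.00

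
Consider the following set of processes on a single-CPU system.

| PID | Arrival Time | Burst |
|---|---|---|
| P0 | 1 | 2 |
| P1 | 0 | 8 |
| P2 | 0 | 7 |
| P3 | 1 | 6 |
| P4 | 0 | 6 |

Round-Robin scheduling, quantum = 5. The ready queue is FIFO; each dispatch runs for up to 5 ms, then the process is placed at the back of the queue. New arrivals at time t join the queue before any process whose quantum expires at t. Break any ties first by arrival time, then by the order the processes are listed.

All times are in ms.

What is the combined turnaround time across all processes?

124

Gantt: | P1 0-5 | P2 5-10 | P4 10-15 | P0 15-17 | P3 17-22 | P1 22-25 | P2 25-27 | P4 27-28 | P3 28-29 |
Completion: P0=17  P1=25  P2=27  P3=29  P4=28
Turnaround (C−A): P0=16  P1=25  P2=27  P3=28  P4=28
Turnaround = completion − arrival: P0=16, P1=25, P2=27, P3=28, P4=28
Total turnaround = 16 + 25 + 27 + 28 + 28 = 124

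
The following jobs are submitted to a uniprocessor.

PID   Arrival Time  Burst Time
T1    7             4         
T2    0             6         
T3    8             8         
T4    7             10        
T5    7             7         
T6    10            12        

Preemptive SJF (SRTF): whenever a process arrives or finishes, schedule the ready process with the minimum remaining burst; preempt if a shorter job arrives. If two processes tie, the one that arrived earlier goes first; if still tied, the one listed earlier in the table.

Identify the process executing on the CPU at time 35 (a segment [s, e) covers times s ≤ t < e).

T4

Schedule: | T2 0-6 | idle 6-7 | T1 7-11 | T5 11-18 | T3 18-26 | T4 26-36 | T6 36-48 |
Completion: T1=11  T2=6  T3=26  T4=36  T5=18  T6=48
Turnaround (C−A): T1=4  T2=6  T3=18  T4=29  T5=11  T6=38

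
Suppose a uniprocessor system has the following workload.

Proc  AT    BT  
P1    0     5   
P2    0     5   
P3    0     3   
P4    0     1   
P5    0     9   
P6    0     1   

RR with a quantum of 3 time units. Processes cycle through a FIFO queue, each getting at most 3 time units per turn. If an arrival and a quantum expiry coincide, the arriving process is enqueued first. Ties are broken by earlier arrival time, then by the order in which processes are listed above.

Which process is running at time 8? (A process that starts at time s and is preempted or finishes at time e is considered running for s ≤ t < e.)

Timeline: | P1 0-3 | P2 3-6 | P3 6-9 | P4 9-10 | P5 10-13 | P6 13-14 | P1 14-16 | P2 16-18 | P5 18-24 |
Completion: P1=16  P2=18  P3=9  P4=10  P5=24  P6=14

P3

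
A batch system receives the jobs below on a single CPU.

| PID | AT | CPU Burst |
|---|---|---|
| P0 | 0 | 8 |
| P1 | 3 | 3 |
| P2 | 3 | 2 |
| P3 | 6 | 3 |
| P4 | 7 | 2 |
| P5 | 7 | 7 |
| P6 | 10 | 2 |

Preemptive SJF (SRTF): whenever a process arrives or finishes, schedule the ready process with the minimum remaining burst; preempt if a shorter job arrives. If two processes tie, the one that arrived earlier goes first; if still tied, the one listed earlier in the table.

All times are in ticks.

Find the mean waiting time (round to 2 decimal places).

4.86

Timeline: | P0 0-3 | P2 3-5 | P1 5-8 | P4 8-10 | P6 10-12 | P3 12-15 | P0 15-20 | P5 20-27 |
Completion: P0=20  P1=8  P2=5  P3=15  P4=10  P5=27  P6=12
Waiting times: P0=12, P1=2, P2=0, P3=6, P4=1, P5=13, P6=0
Average waiting = (12+2+0+6+1+13+0) / 7 = 34/7 = 4.86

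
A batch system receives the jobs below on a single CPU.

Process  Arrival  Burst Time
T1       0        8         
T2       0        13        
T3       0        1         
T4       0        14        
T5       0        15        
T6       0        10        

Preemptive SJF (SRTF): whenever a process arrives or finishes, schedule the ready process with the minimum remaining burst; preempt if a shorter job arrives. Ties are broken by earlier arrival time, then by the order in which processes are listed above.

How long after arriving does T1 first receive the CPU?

Schedule: | T3 0-1 | T1 1-9 | T6 9-19 | T2 19-32 | T4 32-46 | T5 46-61 |
Completion: T1=9  T2=32  T3=1  T4=46  T5=61  T6=19
Response(T1) = first start − arrival = 1 − 0 = 1

1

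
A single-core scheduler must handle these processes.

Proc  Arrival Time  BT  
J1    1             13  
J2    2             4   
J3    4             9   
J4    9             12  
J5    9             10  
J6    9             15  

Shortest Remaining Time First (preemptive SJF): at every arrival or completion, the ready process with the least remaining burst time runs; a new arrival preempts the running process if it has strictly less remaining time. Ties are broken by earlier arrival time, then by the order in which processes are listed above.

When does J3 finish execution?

Gantt: | idle 0-1 | J1 1-2 | J2 2-6 | J3 6-15 | J5 15-25 | J1 25-37 | J4 37-49 | J6 49-64 |
Completion: J1=37  J2=6  J3=15  J4=49  J5=25  J6=64
Turnaround (C−A): J1=36  J2=4  J3=11  J4=40  J5=16  J6=55

15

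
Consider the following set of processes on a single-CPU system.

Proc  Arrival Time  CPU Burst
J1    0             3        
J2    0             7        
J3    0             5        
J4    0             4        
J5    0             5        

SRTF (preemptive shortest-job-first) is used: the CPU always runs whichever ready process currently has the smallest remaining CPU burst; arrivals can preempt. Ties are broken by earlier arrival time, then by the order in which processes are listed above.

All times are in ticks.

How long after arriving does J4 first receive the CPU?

Timeline: | J1 0-3 | J4 3-7 | J3 7-12 | J5 12-17 | J2 17-24 |
Completion: J1=3  J2=24  J3=12  J4=7  J5=17
Turnaround (C−A): J1=3  J2=24  J3=12  J4=7  J5=17
Response(J4) = first start − arrival = 3 − 0 = 3

3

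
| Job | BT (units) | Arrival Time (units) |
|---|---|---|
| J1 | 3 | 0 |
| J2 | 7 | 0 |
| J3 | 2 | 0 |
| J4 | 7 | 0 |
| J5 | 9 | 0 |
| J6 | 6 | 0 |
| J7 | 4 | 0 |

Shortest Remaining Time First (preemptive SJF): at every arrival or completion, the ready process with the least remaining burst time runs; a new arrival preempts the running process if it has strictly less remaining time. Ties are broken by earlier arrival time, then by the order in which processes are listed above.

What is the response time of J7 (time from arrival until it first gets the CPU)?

5

Schedule: | J3 0-2 | J1 2-5 | J7 5-9 | J6 9-15 | J2 15-22 | J4 22-29 | J5 29-38 |
Completion: J1=5  J2=22  J3=2  J4=29  J5=38  J6=15  J7=9
Response(J7) = first start − arrival = 5 − 0 = 5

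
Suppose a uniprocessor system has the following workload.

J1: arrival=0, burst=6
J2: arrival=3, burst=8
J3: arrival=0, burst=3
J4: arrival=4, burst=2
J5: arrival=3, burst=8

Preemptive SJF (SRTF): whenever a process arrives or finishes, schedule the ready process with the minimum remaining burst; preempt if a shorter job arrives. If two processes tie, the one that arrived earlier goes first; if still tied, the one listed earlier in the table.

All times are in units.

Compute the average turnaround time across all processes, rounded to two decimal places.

Gantt: | J3 0-3 | J1 3-4 | J4 4-6 | J1 6-11 | J2 11-19 | J5 19-27 |
Completion: J1=11  J2=19  J3=3  J4=6  J5=27
Turnaround times: J1=11, J2=16, J3=3, J4=2, J5=24
Average turnaround = (11+16+3+2+24) / 5 = 56/5 = 11.20

11.20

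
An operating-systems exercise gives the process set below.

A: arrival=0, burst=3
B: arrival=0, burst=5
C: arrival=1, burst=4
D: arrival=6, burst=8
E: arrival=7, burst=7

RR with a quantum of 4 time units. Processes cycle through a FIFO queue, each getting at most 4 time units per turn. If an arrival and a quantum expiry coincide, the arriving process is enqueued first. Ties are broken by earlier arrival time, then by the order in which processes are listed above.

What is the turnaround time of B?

Schedule: | A 0-3 | B 3-7 | C 7-11 | D 11-15 | E 15-19 | B 19-20 | D 20-24 | E 24-27 |
Completion: A=3  B=20  C=11  D=24  E=27
Turnaround (C−A): A=3  B=20  C=10  D=18  E=20
Turnaround(B) = completion − arrival = 20 − 0 = 20

20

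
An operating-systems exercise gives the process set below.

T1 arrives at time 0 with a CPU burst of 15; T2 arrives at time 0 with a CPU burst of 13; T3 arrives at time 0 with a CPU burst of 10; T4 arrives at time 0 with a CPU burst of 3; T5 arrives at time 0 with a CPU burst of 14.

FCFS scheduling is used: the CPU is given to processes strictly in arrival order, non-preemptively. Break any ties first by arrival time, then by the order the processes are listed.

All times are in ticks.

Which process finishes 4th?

Gantt: | T1 0-15 | T2 15-28 | T3 28-38 | T4 38-41 | T5 41-55 |
Completion: T1=15  T2=28  T3=38  T4=41  T5=55
Turnaround (C−A): T1=15  T2=28  T3=38  T4=41  T5=55
Finish order: T1 → T2 → T3 → T4 → T5

T4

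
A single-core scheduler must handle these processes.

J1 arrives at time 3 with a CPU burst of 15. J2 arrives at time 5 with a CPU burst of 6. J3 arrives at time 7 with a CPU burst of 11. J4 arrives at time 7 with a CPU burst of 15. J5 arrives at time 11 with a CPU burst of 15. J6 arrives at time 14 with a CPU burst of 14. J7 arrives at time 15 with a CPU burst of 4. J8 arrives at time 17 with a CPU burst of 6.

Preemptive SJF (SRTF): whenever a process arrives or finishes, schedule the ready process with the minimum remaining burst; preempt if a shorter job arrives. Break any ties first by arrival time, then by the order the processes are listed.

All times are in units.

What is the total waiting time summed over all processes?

189

Schedule: | idle 0-3 | J1 3-5 | J2 5-11 | J3 11-15 | J7 15-19 | J8 19-25 | J3 25-32 | J1 32-45 | J6 45-59 | J4 59-74 | J5 74-89 |
Completion: J1=45  J2=11  J3=32  J4=74  J5=89  J6=59  J7=19  J8=25
Turnaround (C−A): J1=42  J2=6  J3=25  J4=67  J5=78  J6=45  J7=4  J8=8
Waiting = turnaround − burst: J1=27, J2=0, J3=14, J4=52, J5=63, J6=31, J7=0, J8=2
Total waiting = 27 + 0 + 14 + 52 + 63 + 31 + 0 + 2 = 189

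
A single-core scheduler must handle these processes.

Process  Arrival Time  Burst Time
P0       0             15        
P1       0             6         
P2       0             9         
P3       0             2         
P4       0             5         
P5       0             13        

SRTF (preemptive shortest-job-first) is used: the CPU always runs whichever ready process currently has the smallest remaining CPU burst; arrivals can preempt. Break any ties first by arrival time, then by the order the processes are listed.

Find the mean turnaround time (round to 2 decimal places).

Gantt: | P3 0-2 | P4 2-7 | P1 7-13 | P2 13-22 | P5 22-35 | P0 35-50 |
Completion: P0=50  P1=13  P2=22  P3=2  P4=7  P5=35
Turnaround times: P0=50, P1=13, P2=22, P3=2, P4=7, P5=35
Average turnaround = (50+13+22+2+7+35) / 6 = 129/6 = 21.50

21.50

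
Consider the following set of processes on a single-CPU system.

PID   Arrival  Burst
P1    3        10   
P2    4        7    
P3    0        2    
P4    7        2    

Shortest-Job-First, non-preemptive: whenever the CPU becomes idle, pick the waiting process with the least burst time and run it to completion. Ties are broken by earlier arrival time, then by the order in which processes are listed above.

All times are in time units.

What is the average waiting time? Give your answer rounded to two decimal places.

Timeline: | P3 0-2 | idle 2-3 | P1 3-13 | P4 13-15 | P2 15-22 |
Completion: P1=13  P2=22  P3=2  P4=15
Turnaround (C−A): P1=10  P2=18  P3=2  P4=8
Waiting times: P1=0, P2=11, P3=0, P4=6
Average waiting = (0+11+0+6) / 4 = 17/4 = 4.25

4.25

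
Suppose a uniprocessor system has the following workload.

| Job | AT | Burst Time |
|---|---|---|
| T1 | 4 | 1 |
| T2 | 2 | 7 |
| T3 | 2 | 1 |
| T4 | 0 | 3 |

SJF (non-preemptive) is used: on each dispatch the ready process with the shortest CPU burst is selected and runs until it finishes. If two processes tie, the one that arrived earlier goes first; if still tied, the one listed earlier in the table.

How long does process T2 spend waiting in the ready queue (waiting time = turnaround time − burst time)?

3

Timeline: | T4 0-3 | T3 3-4 | T1 4-5 | T2 5-12 |
Completion: T1=5  T2=12  T3=4  T4=3
Turnaround (C−A): T1=1  T2=10  T3=2  T4=3
Waiting(T2) = turnaround − burst = 10 − 7 = 3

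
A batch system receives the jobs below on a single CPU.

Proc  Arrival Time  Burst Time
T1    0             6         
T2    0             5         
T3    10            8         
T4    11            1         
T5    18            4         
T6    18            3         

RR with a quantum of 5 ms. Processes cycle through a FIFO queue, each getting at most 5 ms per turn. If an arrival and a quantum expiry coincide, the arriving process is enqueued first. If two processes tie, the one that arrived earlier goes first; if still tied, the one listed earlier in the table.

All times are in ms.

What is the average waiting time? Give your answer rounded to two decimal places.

4.17

Timeline: | T1 0-5 | T2 5-10 | T1 10-11 | T3 11-16 | T4 16-17 | T3 17-20 | T5 20-24 | T6 24-27 |
Completion: T1=11  T2=10  T3=20  T4=17  T5=24  T6=27
Turnaround (C−A): T1=11  T2=10  T3=10  T4=6  T5=6  T6=9
Waiting times: T1=5, T2=5, T3=2, T4=5, T5=2, T6=6
Average waiting = (5+5+2+5+2+6) / 6 = 25/6 = 4.17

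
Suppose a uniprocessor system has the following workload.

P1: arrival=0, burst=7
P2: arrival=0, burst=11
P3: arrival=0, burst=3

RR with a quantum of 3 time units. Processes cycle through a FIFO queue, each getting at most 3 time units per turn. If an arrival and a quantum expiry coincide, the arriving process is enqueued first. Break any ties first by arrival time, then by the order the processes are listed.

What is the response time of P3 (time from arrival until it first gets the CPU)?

Gantt: | P1 0-3 | P2 3-6 | P3 6-9 | P1 9-12 | P2 12-15 | P1 15-16 | P2 16-21 |
Completion: P1=16  P2=21  P3=9
Turnaround (C−A): P1=16  P2=21  P3=9
Response(P3) = first start − arrival = 6 − 0 = 6

6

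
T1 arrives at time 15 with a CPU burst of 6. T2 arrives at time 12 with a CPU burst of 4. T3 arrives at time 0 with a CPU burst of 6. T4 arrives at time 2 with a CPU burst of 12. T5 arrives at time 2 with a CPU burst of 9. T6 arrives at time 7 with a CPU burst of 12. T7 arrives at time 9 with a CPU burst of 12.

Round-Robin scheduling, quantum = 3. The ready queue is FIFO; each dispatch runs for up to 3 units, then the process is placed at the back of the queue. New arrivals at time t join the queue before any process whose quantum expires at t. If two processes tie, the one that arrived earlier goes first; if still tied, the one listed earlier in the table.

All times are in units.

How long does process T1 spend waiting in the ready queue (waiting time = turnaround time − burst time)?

Timeline: | T3 0-3 | T4 3-6 | T5 6-9 | T3 9-12 | T4 12-15 | T6 15-18 | T7 18-21 | T5 21-24 | T2 24-27 | T1 27-30 | T4 30-33 | T6 33-36 | T7 36-39 | T5 39-42 | T2 42-43 | T1 43-46 | T4 46-49 | T6 49-52 | T7 52-55 | T6 55-58 | T7 58-61 |
Completion: T1=46  T2=43  T3=12  T4=49  T5=42  T6=58  T7=61
Turnaround (C−A): T1=31  T2=31  T3=12  T4=47  T5=40  T6=51  T7=52
Waiting(T1) = turnaround − burst = 31 − 6 = 25

25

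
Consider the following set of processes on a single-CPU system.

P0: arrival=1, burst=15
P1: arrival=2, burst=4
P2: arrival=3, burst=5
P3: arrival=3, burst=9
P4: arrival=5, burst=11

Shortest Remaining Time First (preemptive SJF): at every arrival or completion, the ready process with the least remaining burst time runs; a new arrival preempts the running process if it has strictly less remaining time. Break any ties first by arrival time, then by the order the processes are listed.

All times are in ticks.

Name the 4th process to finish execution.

Schedule: | idle 0-1 | P0 1-2 | P1 2-6 | P2 6-11 | P3 11-20 | P4 20-31 | P0 31-45 |
Completion: P0=45  P1=6  P2=11  P3=20  P4=31
Turnaround (C−A): P0=44  P1=4  P2=8  P3=17  P4=26
Finish order: P1 → P2 → P3 → P4 → P0

P4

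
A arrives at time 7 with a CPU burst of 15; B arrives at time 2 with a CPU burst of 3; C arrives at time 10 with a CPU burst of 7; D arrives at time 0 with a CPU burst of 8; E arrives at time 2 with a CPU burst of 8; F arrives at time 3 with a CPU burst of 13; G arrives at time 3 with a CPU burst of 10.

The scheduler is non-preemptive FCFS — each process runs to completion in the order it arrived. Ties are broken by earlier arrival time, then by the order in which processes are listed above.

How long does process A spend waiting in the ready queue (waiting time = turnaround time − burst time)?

35

Timeline: | D 0-8 | B 8-11 | E 11-19 | F 19-32 | G 32-42 | A 42-57 | C 57-64 |
Completion: A=57  B=11  C=64  D=8  E=19  F=32  G=42
Waiting(A) = turnaround − burst = 50 − 15 = 35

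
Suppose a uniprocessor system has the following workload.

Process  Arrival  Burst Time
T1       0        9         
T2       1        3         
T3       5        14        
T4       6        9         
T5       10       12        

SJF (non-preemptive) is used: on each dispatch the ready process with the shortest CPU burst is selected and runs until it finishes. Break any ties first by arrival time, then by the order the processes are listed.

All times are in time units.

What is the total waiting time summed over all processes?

Gantt: | T1 0-9 | T2 9-12 | T4 12-21 | T5 21-33 | T3 33-47 |
Completion: T1=9  T2=12  T3=47  T4=21  T5=33
Turnaround (C−A): T1=9  T2=11  T3=42  T4=15  T5=23
Waiting = turnaround − burst: T1=0, T2=8, T3=28, T4=6, T5=11
Total waiting = 0 + 8 + 28 + 6 + 11 = 53

53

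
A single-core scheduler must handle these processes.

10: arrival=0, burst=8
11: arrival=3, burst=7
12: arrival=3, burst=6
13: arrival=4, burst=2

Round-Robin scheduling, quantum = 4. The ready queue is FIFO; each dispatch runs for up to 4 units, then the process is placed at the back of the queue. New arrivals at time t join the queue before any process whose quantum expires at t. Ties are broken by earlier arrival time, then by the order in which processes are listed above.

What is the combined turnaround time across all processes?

Timeline: | 10 0-4 | 11 4-8 | 12 8-12 | 13 12-14 | 10 14-18 | 11 18-21 | 12 21-23 |
Completion: 10=18  11=21  12=23  13=14
Turnaround = completion − arrival: 10=18, 11=18, 12=20, 13=10
Total turnaround = 18 + 18 + 20 + 10 = 66

66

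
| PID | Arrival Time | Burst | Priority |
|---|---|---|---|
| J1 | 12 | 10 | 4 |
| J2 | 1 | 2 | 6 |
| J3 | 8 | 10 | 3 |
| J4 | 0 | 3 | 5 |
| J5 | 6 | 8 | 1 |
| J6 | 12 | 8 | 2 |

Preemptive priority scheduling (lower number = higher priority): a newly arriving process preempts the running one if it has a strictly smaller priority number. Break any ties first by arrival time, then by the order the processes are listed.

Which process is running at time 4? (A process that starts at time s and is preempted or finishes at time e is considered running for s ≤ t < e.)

J2

Schedule: | J4 0-3 | J2 3-5 | idle 5-6 | J5 6-14 | J6 14-22 | J3 22-32 | J1 32-42 |
Completion: J1=42  J2=5  J3=32  J4=3  J5=14  J6=22
Turnaround (C−A): J1=30  J2=4  J3=24  J4=3  J5=8  J6=10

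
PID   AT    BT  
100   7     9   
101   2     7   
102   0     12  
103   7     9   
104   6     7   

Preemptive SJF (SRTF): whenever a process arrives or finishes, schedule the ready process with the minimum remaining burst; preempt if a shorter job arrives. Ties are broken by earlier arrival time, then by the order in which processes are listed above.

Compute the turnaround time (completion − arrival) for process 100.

18

Gantt: | 102 0-2 | 101 2-9 | 104 9-16 | 100 16-25 | 103 25-34 | 102 34-44 |
Completion: 100=25  101=9  102=44  103=34  104=16
Turnaround (C−A): 100=18  101=7  102=44  103=27  104=10
Turnaround(100) = completion − arrival = 25 − 7 = 18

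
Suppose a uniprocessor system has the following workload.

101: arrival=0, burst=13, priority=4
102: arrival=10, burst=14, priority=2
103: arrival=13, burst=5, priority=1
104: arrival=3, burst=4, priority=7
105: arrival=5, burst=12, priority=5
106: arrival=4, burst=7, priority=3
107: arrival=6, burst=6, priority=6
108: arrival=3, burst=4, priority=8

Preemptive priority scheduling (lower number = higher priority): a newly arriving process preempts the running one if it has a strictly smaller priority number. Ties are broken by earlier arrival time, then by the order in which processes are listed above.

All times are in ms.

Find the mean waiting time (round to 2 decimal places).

30.13

Schedule: | 101 0-4 | 106 4-10 | 102 10-13 | 103 13-18 | 102 18-29 | 106 29-30 | 101 30-39 | 105 39-51 | 107 51-57 | 104 57-61 | 108 61-65 |
Completion: 101=39  102=29  103=18  104=61  105=51  106=30  107=57  108=65
Turnaround (C−A): 101=39  102=19  103=5  104=58  105=46  106=26  107=51  108=62
Waiting times: 101=26, 102=5, 103=0, 104=54, 105=34, 106=19, 107=45, 108=58
Average waiting = (26+5+0+54+34+19+45+58) / 8 = 241/8 = 30.13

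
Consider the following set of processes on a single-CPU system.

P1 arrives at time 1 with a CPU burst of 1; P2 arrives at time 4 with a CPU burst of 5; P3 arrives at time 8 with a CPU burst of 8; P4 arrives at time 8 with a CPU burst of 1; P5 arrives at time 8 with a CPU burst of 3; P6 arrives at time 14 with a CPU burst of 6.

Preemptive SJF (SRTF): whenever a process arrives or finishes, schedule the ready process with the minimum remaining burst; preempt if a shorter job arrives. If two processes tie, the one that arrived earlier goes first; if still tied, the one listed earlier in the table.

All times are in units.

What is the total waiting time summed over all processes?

14

Gantt: | idle 0-1 | P1 1-2 | idle 2-4 | P2 4-9 | P4 9-10 | P5 10-13 | P3 13-14 | P6 14-20 | P3 20-27 |
Completion: P1=2  P2=9  P3=27  P4=10  P5=13  P6=20
Waiting = turnaround − burst: P1=0, P2=0, P3=11, P4=1, P5=2, P6=0
Total waiting = 0 + 0 + 11 + 1 + 2 + 0 = 14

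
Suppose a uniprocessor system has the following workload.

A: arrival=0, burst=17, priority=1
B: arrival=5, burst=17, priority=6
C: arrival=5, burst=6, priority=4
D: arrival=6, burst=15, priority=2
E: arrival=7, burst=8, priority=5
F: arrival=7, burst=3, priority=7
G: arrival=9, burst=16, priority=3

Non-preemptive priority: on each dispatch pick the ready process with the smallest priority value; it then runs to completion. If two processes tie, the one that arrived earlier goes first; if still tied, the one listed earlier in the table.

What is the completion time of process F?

82

Timeline: | A 0-17 | D 17-32 | G 32-48 | C 48-54 | E 54-62 | B 62-79 | F 79-82 |
Completion: A=17  B=79  C=54  D=32  E=62  F=82  G=48
Turnaround (C−A): A=17  B=74  C=49  D=26  E=55  F=75  G=39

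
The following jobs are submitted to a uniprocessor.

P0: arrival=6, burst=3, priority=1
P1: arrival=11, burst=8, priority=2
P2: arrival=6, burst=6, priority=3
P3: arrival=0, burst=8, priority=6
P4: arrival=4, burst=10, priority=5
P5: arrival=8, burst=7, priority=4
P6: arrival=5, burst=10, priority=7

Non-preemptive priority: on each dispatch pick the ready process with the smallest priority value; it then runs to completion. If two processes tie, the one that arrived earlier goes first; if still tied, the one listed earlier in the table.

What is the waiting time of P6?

Gantt: | P3 0-8 | P0 8-11 | P1 11-19 | P2 19-25 | P5 25-32 | P4 32-42 | P6 42-52 |
Completion: P0=11  P1=19  P2=25  P3=8  P4=42  P5=32  P6=52
Waiting(P6) = turnaround − burst = 47 − 10 = 37

37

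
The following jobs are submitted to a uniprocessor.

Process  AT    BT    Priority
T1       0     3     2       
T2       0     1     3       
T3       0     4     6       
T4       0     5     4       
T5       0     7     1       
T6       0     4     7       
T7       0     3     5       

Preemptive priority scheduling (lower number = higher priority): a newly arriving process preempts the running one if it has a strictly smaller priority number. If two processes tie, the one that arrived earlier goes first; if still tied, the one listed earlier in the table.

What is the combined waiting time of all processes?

Timeline: | T5 0-7 | T1 7-10 | T2 10-11 | T4 11-16 | T7 16-19 | T3 19-23 | T6 23-27 |
Completion: T1=10  T2=11  T3=23  T4=16  T5=7  T6=27  T7=19
Turnaround (C−A): T1=10  T2=11  T3=23  T4=16  T5=7  T6=27  T7=19
Waiting = turnaround − burst: T1=7, T2=10, T3=19, T4=11, T5=0, T6=23, T7=16
Total waiting = 7 + 10 + 19 + 11 + 0 + 23 + 16 = 86

86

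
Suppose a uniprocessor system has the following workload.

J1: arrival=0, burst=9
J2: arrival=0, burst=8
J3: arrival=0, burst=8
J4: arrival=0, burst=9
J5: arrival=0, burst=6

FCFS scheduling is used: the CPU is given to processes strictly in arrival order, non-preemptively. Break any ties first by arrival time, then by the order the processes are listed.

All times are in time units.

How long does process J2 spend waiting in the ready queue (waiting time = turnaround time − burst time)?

9

Timeline: | J1 0-9 | J2 9-17 | J3 17-25 | J4 25-34 | J5 34-40 |
Completion: J1=9  J2=17  J3=25  J4=34  J5=40
Turnaround (C−A): J1=9  J2=17  J3=25  J4=34  J5=40
Waiting(J2) = turnaround − burst = 17 − 8 = 9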